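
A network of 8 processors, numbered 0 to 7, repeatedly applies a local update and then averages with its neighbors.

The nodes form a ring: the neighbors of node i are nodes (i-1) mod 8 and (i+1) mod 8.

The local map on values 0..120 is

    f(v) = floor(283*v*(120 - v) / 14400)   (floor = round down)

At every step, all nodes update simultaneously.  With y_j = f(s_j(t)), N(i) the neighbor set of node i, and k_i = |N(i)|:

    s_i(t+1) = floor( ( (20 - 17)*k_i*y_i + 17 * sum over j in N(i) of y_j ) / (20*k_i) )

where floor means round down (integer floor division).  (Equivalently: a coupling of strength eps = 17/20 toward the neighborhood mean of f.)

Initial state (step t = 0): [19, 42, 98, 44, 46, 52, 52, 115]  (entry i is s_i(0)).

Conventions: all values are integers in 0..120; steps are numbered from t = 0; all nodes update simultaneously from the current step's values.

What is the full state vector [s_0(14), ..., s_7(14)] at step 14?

Answer: [69, 69, 69, 69, 69, 69, 69, 69]

Derivation:
t=0: [19, 42, 98, 44, 46, 52, 52, 115]
t=1: [37, 43, 61, 55, 66, 67, 44, 46]
t=2: [64, 65, 67, 70, 69, 67, 67, 63]
t=3: [70, 69, 69, 68, 68, 69, 69, 69]
t=4: [68, 68, 69, 69, 69, 69, 69, 68]
t=5: [69, 69, 69, 69, 69, 69, 69, 69]
t=6: [69, 69, 69, 69, 69, 69, 69, 69]
t=7: [69, 69, 69, 69, 69, 69, 69, 69]
t=8: [69, 69, 69, 69, 69, 69, 69, 69]
t=9: [69, 69, 69, 69, 69, 69, 69, 69]
t=10: [69, 69, 69, 69, 69, 69, 69, 69]
t=11: [69, 69, 69, 69, 69, 69, 69, 69]
t=12: [69, 69, 69, 69, 69, 69, 69, 69]
t=13: [69, 69, 69, 69, 69, 69, 69, 69]
t=14: [69, 69, 69, 69, 69, 69, 69, 69]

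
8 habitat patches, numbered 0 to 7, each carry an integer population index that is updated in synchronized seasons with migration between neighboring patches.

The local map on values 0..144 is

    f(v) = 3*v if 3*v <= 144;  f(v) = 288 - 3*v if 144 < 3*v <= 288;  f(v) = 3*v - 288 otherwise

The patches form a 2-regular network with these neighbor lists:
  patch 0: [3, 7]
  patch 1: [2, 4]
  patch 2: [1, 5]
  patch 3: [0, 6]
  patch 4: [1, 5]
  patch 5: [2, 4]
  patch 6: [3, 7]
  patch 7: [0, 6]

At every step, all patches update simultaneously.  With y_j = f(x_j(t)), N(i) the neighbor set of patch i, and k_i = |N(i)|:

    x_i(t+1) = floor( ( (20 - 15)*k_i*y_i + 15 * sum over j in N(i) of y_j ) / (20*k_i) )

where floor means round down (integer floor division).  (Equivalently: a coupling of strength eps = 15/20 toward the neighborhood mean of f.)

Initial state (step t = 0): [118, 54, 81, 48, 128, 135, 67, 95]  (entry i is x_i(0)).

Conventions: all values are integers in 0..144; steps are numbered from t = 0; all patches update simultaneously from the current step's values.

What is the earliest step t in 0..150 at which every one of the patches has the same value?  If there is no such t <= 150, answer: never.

Simulating step by step:
t=0: [118, 54, 81, 48, 128, 135, 67, 95]  (not all equal)
t=1: [71, 84, 102, 93, 115, 82, 76, 58]  (not all equal)
t=2: [64, 37, 33, 52, 43, 38, 61, 79]  (not all equal)
t=3: [92, 113, 109, 108, 116, 114, 94, 88]  (not all equal)
t=4: [25, 49, 49, 15, 54, 50, 24, 12]  (not all equal)
t=5: [49, 135, 139, 66, 136, 134, 48, 64]  (not all equal)
t=6: [105, 122, 118, 129, 116, 121, 105, 130]  (not all equal)
t=7: [82, 66, 73, 45, 72, 66, 82, 45]  (not all equal)
t=8: [111, 75, 84, 65, 85, 75, 111, 65]  (not all equal)
t=9: [81, 41, 56, 57, 55, 41, 81, 57]  (not all equal)
t=10: [99, 121, 122, 63, 123, 121, 99, 63]  (not all equal)
t=11: [76, 78, 75, 31, 76, 78, 76, 31]  (not all equal)
t=12: [84, 59, 56, 68, 55, 59, 84, 68]  (not all equal)
t=13: [72, 118, 113, 48, 114, 118, 72, 48]  (not all equal)
t=14: [126, 55, 62, 90, 63, 55, 126, 90]  (not all equal)
t=15: [36, 106, 117, 72, 117, 106, 36, 72]  (not all equal)
t=16: [81, 54, 38, 99, 38, 54, 81, 99]  (not all equal)
t=17: [18, 117, 123, 36, 123, 117, 18, 36]  (not all equal)
t=18: [94, 76, 67, 67, 67, 76, 94, 67]  (not all equal)
t=19: [66, 80, 66, 26, 66, 80, 66, 26]  (not all equal)
t=20: [81, 79, 58, 87, 58, 79, 81, 87]  (not all equal)
t=21: [31, 98, 66, 40, 66, 98, 31, 40]  (not all equal)
t=22: [113, 69, 27, 99, 27, 69, 113, 99]  (not all equal)
t=23: [19, 81, 81, 40, 81, 81, 19, 40]  (not all equal)
t=24: [104, 45, 45, 72, 45, 45, 104, 72]  (not all equal)
t=25: [60, 135, 135, 36, 135, 135, 60, 36]  (not all equal)
t=26: [108, 117, 117, 108, 117, 117, 108, 108]  (not all equal)
t=27: [36, 63, 63, 36, 63, 63, 36, 36]  (not all equal)
t=28: [108, 99, 99, 108, 99, 99, 108, 108]  (not all equal)
t=29: [36, 9, 9, 36, 9, 9, 36, 36]  (not all equal)
t=30: [108, 27, 27, 108, 27, 27, 108, 108]  (not all equal)
t=31: [36, 81, 81, 36, 81, 81, 36, 36]  (not all equal)
t=32: [108, 45, 45, 108, 45, 45, 108, 108]  (not all equal)
t=33: [36, 135, 135, 36, 135, 135, 36, 36]  (not all equal)
t=34: [108, 117, 117, 108, 117, 117, 108, 108]  (not all equal)

Answer: never
Key observation: The state at step 26 reappears at step 34 — the system is in a cycle of period 8 from step 26 on.  No step 0..34 is synchronized, and the cycle repeats forever, so no step up to 150 (or ever) has all patches equal.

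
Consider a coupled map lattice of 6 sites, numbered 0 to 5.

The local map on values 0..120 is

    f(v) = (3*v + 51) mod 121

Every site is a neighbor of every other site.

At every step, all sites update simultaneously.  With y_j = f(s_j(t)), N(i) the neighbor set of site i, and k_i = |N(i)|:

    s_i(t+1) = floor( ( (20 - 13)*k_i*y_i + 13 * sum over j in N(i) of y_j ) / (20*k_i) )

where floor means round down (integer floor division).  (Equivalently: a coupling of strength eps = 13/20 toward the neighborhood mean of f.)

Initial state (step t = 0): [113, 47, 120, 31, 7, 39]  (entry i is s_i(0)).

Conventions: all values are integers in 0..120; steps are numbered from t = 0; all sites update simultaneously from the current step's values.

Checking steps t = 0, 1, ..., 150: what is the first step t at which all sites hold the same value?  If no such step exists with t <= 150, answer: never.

Simulating step by step:
t=0: [113, 47, 120, 31, 7, 39]  (not all equal)
t=1: [43, 53, 48, 42, 53, 47]  (not all equal)
t=2: [69, 76, 73, 69, 76, 72]  (not all equal)
t=3: [24, 28, 26, 24, 28, 26]  (not all equal)
t=4: [6, 9, 8, 6, 9, 8]  (not all equal)
t=5: [72, 74, 74, 72, 74, 74]  (not all equal)
t=6: [28, 29, 29, 28, 29, 29]  (not all equal)
t=7: [15, 16, 16, 15, 16, 16]  (not all equal)
t=8: [97, 98, 98, 97, 98, 98]  (not all equal)
t=9: [101, 102, 102, 101, 102, 102]  (not all equal)
t=10: [113, 114, 114, 113, 114, 114]  (not all equal)
t=11: [28, 29, 29, 28, 29, 29]  (not all equal)

Answer: never
Key observation: The state at step 6 reappears at step 11 — the system is in a cycle of period 5 from step 6 on.  No step 0..11 is synchronized, and the cycle repeats forever, so no step up to 150 (or ever) has all sites equal.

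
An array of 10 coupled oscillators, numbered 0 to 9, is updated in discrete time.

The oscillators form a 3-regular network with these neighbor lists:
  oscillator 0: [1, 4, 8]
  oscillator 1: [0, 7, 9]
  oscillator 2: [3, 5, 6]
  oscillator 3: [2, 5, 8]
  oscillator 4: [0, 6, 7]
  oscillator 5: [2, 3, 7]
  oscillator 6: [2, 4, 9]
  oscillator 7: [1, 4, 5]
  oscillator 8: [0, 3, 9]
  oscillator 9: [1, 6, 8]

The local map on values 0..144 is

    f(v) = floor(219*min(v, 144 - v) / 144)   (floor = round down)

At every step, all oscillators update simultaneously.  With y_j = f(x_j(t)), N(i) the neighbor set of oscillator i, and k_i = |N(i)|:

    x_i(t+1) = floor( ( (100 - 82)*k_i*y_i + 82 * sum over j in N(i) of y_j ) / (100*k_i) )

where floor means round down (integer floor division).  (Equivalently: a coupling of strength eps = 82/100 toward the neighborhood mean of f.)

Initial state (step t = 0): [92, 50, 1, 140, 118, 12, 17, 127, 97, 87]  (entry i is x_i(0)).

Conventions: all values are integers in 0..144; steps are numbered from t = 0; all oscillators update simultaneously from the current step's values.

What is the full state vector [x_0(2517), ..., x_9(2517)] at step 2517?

Simulating step by step:
t=0: [92, 50, 1, 140, 118, 12, 17, 127, 97, 87]
t=1: [65, 65, 13, 25, 42, 11, 38, 40, 59, 62]
t=2: [85, 86, 33, 40, 70, 34, 58, 59, 78, 83]
t=3: [96, 89, 63, 65, 91, 63, 83, 82, 83, 92]
t=4: [82, 82, 95, 94, 85, 95, 85, 87, 84, 87]
t=5: [91, 89, 78, 79, 89, 77, 84, 85, 86, 90]
t=6: [83, 83, 97, 96, 86, 96, 88, 89, 86, 86]
t=7: [89, 88, 75, 76, 86, 75, 82, 84, 84, 88]
t=8: [87, 86, 100, 100, 89, 100, 92, 92, 90, 89]
t=9: [84, 83, 69, 70, 81, 69, 77, 79, 78, 83]
t=10: [94, 93, 103, 103, 96, 102, 97, 97, 96, 96]
t=11: [74, 73, 64, 65, 72, 64, 69, 71, 70, 73]
t=12: [107, 106, 99, 99, 106, 100, 104, 104, 104, 105]
t=13: [57, 58, 65, 65, 58, 65, 61, 60, 60, 59]
t=14: [88, 88, 96, 96, 89, 96, 91, 91, 91, 90]
t=15: [83, 82, 74, 74, 81, 74, 79, 80, 80, 81]
t=16: [94, 94, 103, 103, 95, 103, 98, 98, 97, 96]
t=17: [74, 73, 63, 64, 71, 63, 69, 70, 70, 72]
t=18: [106, 107, 98, 98, 105, 98, 103, 103, 104, 106]
t=19: [58, 58, 67, 66, 60, 67, 61, 61, 60, 58]
t=20: [89, 89, 98, 98, 90, 98, 93, 93, 91, 89]
t=21: [81, 81, 71, 72, 79, 71, 77, 77, 78, 80]
t=22: [97, 97, 105, 105, 98, 105, 100, 100, 100, 98]
t=23: [69, 69, 60, 60, 67, 60, 65, 66, 66, 67]
t=24: [102, 102, 92, 93, 100, 93, 97, 98, 98, 100]
t=25: [65, 65, 75, 75, 67, 75, 70, 68, 68, 67]
t=26: [100, 100, 104, 103, 102, 103, 102, 101, 101, 102]
t=27: [64, 64, 61, 62, 64, 62, 62, 63, 63, 64]
t=28: [96, 96, 93, 93, 95, 93, 95, 95, 95, 95]
t=29: [73, 73, 76, 76, 73, 76, 74, 74, 74, 73]
t=30: [106, 106, 103, 103, 106, 103, 105, 105, 105, 106]
t=31: [57, 57, 61, 61, 58, 61, 58, 58, 58, 58]
t=32: [87, 87, 90, 90, 87, 90, 89, 88, 88, 87]
t=33: [85, 85, 82, 82, 84, 82, 84, 84, 84, 84]
t=34: [90, 90, 93, 93, 90, 93, 91, 91, 91, 90]
t=35: [81, 81, 77, 77, 80, 77, 80, 80, 80, 80]
t=36: [96, 96, 99, 99, 96, 99, 98, 97, 97, 96]
t=37: [72, 72, 68, 68, 71, 68, 70, 71, 71, 71]
t=38: [107, 107, 103, 104, 107, 104, 105, 106, 106, 107]
t=39: [56, 56, 60, 59, 57, 59, 58, 57, 57, 57]
t=40: [85, 85, 89, 88, 86, 88, 87, 86, 86, 86]
t=41: [88, 88, 84, 85, 87, 85, 86, 87, 87, 87]
t=42: [85, 85, 89, 88, 86, 88, 87, 86, 86, 86]

Answer: [88, 88, 84, 85, 87, 85, 86, 87, 87, 87]
Key observation: The state at step 40, [85, 85, 89, 88, 86, 88, 87, 86, 86, 86], reappears at step 42: the system is in a cycle of period 2 from step 40 on.  Therefore the state at step 2517 equals the state at step 40 + ((2517 - 40) mod 2) = 41, which is [88, 88, 84, 85, 87, 85, 86, 87, 87, 87].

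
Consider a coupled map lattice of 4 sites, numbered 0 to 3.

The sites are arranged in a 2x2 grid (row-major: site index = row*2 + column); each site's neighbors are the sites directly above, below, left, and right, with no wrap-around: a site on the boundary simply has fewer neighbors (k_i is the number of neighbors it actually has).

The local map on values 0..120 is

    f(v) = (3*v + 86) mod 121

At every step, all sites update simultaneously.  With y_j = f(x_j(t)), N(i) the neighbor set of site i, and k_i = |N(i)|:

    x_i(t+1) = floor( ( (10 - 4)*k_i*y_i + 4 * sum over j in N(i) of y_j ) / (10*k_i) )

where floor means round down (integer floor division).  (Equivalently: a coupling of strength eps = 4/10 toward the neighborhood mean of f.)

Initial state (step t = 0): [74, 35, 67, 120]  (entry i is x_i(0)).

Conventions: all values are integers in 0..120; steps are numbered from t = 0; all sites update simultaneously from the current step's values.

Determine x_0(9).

Answer: x_0(9) = 62

Derivation:
t=0: [74, 35, 67, 120]
t=1: [62, 71, 56, 72]
t=2: [31, 52, 25, 49]
t=3: [42, 34, 58, 75]
t=4: [71, 72, 42, 58]
t=5: [64, 51, 69, 41]
t=6: [55, 95, 55, 86]
t=7: [8, 27, 27, 64]
t=8: [84, 56, 56, 40]
t=9: [62, 43, 43, 55]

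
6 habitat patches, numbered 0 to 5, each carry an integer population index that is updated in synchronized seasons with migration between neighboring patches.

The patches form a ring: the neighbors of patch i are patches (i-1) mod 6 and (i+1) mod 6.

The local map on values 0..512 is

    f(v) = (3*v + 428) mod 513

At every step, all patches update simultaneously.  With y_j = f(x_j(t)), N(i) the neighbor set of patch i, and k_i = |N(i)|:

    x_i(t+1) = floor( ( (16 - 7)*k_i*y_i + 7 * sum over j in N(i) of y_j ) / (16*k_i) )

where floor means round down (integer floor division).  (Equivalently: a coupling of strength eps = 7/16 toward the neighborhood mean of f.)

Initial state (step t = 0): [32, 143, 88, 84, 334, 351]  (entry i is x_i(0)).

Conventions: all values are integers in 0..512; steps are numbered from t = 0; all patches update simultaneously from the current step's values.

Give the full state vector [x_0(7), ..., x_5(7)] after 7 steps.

Answer: [131, 174, 262, 393, 379, 245]

Derivation:
t=0: [32, 143, 88, 84, 334, 351]
t=1: [180, 235, 212, 221, 363, 346]
t=2: [375, 168, 59, 152, 386, 454]
t=3: [154, 258, 224, 239, 162, 154]
t=4: [333, 197, 106, 170, 334, 382]
t=5: [343, 423, 334, 378, 327, 195]
t=6: [386, 271, 266, 185, 329, 459]
t=7: [131, 174, 262, 393, 379, 245]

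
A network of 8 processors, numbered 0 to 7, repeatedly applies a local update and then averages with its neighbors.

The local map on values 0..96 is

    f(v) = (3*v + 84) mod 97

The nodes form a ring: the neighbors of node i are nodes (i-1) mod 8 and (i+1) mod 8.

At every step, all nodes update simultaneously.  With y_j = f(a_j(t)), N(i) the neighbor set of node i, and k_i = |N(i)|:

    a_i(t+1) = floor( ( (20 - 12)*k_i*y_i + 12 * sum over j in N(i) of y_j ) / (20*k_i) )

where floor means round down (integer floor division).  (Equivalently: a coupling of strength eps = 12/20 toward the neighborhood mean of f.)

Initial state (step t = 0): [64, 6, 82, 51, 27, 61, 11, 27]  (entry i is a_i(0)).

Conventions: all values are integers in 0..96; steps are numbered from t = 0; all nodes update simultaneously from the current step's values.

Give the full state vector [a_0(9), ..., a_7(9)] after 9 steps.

Answer: [68, 56, 61, 53, 65, 62, 73, 65]

Derivation:
t=0: [64, 6, 82, 51, 27, 61, 11, 27]
t=1: [54, 38, 30, 49, 62, 55, 50, 57]
t=2: [40, 40, 43, 60, 58, 56, 50, 52]
t=3: [20, 12, 31, 52, 64, 54, 47, 33]
t=4: [51, 47, 52, 67, 62, 54, 53, 57]
t=5: [44, 39, 55, 73, 73, 58, 53, 52]
t=6: [24, 25, 27, 24, 27, 43, 52, 39]
t=7: [44, 62, 63, 64, 50, 41, 26, 34]
t=8: [58, 60, 79, 68, 44, 36, 56, 61]
t=9: [68, 56, 61, 53, 65, 62, 73, 65]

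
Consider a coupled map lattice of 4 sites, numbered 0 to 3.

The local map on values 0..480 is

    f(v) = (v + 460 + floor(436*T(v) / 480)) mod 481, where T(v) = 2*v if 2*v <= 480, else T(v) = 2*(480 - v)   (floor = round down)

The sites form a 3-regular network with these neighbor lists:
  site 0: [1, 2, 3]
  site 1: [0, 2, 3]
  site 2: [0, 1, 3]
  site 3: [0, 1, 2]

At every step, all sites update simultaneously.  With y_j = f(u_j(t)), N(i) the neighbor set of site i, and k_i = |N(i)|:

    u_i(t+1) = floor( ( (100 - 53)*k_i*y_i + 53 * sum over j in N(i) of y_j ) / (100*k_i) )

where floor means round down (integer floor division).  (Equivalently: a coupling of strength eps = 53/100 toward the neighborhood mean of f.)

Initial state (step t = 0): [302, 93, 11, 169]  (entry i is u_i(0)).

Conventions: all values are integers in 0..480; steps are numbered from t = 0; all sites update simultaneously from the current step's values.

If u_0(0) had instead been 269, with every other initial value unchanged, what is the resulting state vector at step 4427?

Simulating step by step:
t=0: [269, 93, 11, 169]
t=1: [194, 221, 153, 284]
t=2: [138, 160, 245, 166]
t=3: [356, 375, 298, 380]
t=4: [80, 76, 94, 75]
t=5: [206, 203, 217, 202]
t=6: [79, 77, 88, 76]
t=7: [202, 201, 210, 200]
t=8: [68, 68, 75, 67]
t=9: [173, 173, 178, 172]
t=10: [467, 467, 472, 467]
t=11: [468, 468, 467, 468]
t=12: [468, 468, 468, 468]
t=13: [468, 468, 468, 468]

Answer: [468, 468, 468, 468]
Key observation: The state at step 12, [468, 468, 468, 468], reappears at step 13: the system is in a cycle of period 1 from step 12 on.  Therefore the state at step 4427 equals the state at step 12 + ((4427 - 12) mod 1) = 12, which is [468, 468, 468, 468].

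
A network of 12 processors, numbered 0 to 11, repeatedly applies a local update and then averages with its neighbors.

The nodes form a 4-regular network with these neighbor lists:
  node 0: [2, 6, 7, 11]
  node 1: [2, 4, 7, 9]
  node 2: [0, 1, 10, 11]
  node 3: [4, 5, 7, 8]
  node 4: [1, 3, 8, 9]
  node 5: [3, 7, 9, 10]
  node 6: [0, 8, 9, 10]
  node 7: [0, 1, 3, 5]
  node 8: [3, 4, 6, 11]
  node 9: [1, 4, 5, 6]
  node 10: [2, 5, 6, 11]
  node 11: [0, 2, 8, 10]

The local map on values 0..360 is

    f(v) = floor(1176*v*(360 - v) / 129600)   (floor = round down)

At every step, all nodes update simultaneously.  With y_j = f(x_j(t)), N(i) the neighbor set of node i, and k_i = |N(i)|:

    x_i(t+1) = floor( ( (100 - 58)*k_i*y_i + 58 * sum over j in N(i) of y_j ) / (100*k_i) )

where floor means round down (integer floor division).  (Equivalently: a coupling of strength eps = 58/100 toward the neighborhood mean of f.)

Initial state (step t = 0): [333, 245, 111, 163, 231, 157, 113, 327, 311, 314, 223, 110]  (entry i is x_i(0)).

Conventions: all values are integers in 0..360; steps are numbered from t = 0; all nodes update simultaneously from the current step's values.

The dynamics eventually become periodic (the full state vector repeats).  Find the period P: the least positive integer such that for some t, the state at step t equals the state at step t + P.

Answer: 2
Key observation: The state at step 8, [293, 293, 293, 293, 293, 293, 293, 293, 293, 293, 293, 293], reappears at step 10 — and no state repeats earlier — so the cycle the system enters has period 2.

Derivation:
t=0: [333, 245, 111, 163, 231, 157, 113, 327, 311, 314, 223, 110]
t=1: [157, 215, 229, 237, 231, 236, 197, 173, 212, 209, 267, 212]
t=2: [286, 280, 270, 272, 275, 266, 279, 282, 280, 280, 255, 274]
t=3: [202, 206, 215, 212, 208, 219, 207, 205, 208, 207, 226, 213]
t=4: [286, 286, 282, 284, 286, 281, 285, 286, 285, 285, 279, 283]
t=5: [193, 193, 197, 194, 192, 198, 194, 193, 193, 193, 200, 197]
t=6: [291, 291, 291, 291, 292, 291, 291, 291, 291, 291, 290, 291]
t=7: [182, 181, 182, 181, 181, 182, 182, 182, 181, 181, 182, 182]
t=8: [293, 293, 293, 293, 293, 293, 293, 293, 293, 293, 293, 293]
t=9: [178, 178, 178, 178, 178, 178, 178, 178, 178, 178, 178, 178]
t=10: [293, 293, 293, 293, 293, 293, 293, 293, 293, 293, 293, 293]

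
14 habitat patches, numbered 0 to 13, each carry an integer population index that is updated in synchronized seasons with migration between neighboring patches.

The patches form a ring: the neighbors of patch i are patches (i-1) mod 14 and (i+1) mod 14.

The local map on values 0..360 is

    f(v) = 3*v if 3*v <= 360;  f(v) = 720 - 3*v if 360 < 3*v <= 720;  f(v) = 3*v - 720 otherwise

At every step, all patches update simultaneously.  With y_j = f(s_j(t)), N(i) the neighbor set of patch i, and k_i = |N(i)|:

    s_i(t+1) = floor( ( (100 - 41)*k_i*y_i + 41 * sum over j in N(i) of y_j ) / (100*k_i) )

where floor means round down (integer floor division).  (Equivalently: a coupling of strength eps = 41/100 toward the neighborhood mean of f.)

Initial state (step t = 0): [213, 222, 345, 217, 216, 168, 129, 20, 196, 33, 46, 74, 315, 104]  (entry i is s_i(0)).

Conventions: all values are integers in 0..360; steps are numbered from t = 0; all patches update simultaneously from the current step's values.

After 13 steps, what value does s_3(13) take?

Answer: s_3(13) = 260

Derivation:
t=0: [213, 222, 345, 217, 216, 168, 129, 20, 196, 33, 46, 74, 315, 104]
t=1: [122, 113, 211, 120, 100, 210, 253, 130, 110, 113, 147, 205, 242, 246]
t=2: [282, 290, 194, 291, 269, 122, 109, 270, 331, 324, 255, 120, 28, 84]
t=3: [156, 142, 143, 136, 155, 293, 283, 176, 231, 213, 152, 238, 175, 191]
t=4: [239, 284, 295, 296, 247, 172, 148, 145, 71, 107, 173, 97, 146, 178]
t=5: [66, 112, 158, 137, 88, 181, 263, 268, 249, 274, 244, 270, 264, 168]
t=6: [229, 289, 277, 286, 255, 172, 94, 69, 54, 68, 46, 70, 105, 182]
t=7: [85, 116, 123, 113, 96, 187, 250, 213, 179, 181, 166, 216, 264, 174]
t=8: [262, 329, 347, 331, 272, 159, 66, 91, 160, 187, 182, 102, 97, 183]
t=9: [128, 236, 300, 246, 162, 203, 222, 250, 230, 178, 197, 275, 269, 174]
t=10: [241, 112, 112, 95, 164, 124, 60, 34, 61, 142, 135, 106, 113, 203]
t=11: [93, 267, 325, 283, 264, 288, 198, 134, 189, 275, 311, 321, 287, 135]
t=12: [245, 157, 193, 143, 98, 125, 169, 244, 176, 136, 197, 215, 197, 271]
t=13: [78, 178, 193, 260, 303, 307, 198, 90, 179, 249, 155, 97, 110, 84]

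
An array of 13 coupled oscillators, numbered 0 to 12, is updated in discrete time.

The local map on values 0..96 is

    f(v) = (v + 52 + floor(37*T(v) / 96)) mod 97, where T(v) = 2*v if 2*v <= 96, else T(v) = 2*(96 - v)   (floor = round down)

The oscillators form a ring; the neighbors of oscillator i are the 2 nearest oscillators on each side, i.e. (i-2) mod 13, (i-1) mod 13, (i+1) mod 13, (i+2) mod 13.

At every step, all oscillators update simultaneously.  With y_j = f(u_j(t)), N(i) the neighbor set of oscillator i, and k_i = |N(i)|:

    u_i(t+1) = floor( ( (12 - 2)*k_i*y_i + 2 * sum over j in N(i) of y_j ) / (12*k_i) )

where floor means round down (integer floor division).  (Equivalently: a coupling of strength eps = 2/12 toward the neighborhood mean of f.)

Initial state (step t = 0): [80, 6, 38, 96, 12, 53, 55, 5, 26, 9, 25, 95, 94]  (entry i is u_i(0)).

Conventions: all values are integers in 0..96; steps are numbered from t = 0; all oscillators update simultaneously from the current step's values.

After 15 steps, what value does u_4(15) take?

Simulating step by step:
t=0: [80, 6, 38, 96, 12, 53, 55, 5, 26, 9, 25, 95, 94]
t=1: [46, 58, 28, 50, 67, 43, 41, 56, 11, 64, 87, 52, 52]
t=2: [35, 40, 10, 38, 40, 32, 30, 41, 65, 44, 48, 40, 40]
t=3: [19, 26, 61, 23, 25, 12, 11, 26, 40, 32, 38, 25, 25]
t=4: [80, 13, 46, 85, 91, 71, 67, 8, 25, 15, 27, 88, 88]
t=5: [47, 70, 39, 48, 48, 46, 47, 65, 87, 73, 13, 48, 48]
t=6: [37, 43, 26, 39, 39, 36, 38, 42, 48, 46, 69, 41, 41]
t=7: [20, 28, 4, 23, 22, 19, 22, 29, 38, 35, 42, 27, 27]
t=8: [75, 13, 60, 86, 88, 82, 83, 13, 24, 15, 25, 7, 6]
t=9: [48, 70, 44, 48, 48, 48, 51, 73, 90, 78, 92, 65, 63]
t=10: [40, 43, 33, 39, 39, 40, 40, 44, 48, 46, 49, 43, 43]
t=11: [25, 29, 15, 23, 23, 25, 25, 31, 38, 35, 39, 31, 31]
t=12: [84, 16, 76, 88, 91, 92, 89, 17, 24, 16, 22, 13, 13]
t=13: [51, 75, 47, 50, 48, 51, 52, 79, 90, 80, 88, 74, 74]
t=14: [40, 45, 38, 40, 39, 40, 40, 46, 48, 47, 48, 45, 45]
t=15: [26, 32, 22, 25, 24, 25, 26, 35, 39, 37, 39, 34, 33]

Answer: u_4(15) = 24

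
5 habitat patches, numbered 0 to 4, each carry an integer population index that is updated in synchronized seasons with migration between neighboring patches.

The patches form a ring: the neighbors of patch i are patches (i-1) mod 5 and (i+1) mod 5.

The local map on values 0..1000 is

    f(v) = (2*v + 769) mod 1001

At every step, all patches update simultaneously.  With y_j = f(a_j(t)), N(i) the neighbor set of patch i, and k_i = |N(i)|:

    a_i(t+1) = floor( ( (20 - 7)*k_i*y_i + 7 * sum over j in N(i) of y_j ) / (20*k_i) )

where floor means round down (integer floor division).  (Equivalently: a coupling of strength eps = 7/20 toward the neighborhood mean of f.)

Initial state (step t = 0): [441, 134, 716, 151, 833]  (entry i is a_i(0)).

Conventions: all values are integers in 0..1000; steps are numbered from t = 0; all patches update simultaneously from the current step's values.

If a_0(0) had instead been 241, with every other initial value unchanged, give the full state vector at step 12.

Simulating step by step:
t=0: [241, 134, 716, 151, 833]
t=1: [244, 101, 147, 156, 337]
t=2: [413, 686, 224, 140, 346]
t=3: [490, 232, 173, 149, 411]
t=4: [630, 301, 126, 166, 525]
t=5: [225, 248, 95, 211, 553]
t=6: [340, 377, 702, 444, 639]
t=7: [390, 447, 317, 464, 222]
t=8: [509, 596, 498, 559, 355]
t=9: [762, 895, 819, 793, 603]
t=10: [457, 483, 422, 470, 745]
t=11: [616, 703, 650, 612, 410]
t=12: [783, 299, 247, 759, 730]

Answer: [783, 299, 247, 759, 730]
Key observation: This trace re-runs the system from the modified initial state.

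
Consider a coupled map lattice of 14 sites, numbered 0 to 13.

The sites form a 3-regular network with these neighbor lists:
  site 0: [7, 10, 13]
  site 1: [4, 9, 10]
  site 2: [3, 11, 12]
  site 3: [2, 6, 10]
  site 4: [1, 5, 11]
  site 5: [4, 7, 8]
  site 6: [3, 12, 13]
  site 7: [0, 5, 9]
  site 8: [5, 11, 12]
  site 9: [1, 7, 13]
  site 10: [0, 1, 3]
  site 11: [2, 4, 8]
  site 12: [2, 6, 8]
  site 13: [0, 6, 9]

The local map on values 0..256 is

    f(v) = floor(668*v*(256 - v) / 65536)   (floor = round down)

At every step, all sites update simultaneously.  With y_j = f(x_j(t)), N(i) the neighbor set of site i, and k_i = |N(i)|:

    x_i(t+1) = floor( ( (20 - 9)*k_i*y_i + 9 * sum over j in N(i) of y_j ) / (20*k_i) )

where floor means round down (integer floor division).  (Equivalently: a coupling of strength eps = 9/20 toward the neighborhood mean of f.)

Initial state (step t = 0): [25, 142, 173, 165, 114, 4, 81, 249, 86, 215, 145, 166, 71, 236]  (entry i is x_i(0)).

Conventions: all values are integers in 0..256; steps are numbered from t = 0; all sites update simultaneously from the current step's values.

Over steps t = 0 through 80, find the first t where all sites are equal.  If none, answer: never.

Answer: never
Key observation: The state at step 6 reappears at step 8 — the system is in a cycle of period 2 from step 6 on.  No step 0..8 is synchronized, and the cycle repeats forever, so no step up to 80 (or ever) has all sites equal.

Derivation:
t=0: [25, 142, 173, 165, 114, 4, 81, 249, 86, 215, 145, 166, 71, 236]  (not all equal)
t=1: [66, 153, 146, 152, 139, 55, 129, 32, 126, 83, 146, 152, 139, 70]  (not all equal)
t=2: [125, 159, 162, 162, 155, 122, 160, 97, 157, 135, 156, 162, 165, 138]  (not all equal)
t=3: [163, 158, 154, 155, 159, 162, 156, 161, 158, 163, 159, 156, 154, 163]  (not all equal)
t=4: [154, 156, 159, 158, 157, 155, 158, 154, 157, 154, 156, 158, 159, 154]  (not all equal)
t=5: [159, 159, 157, 157, 158, 158, 157, 159, 157, 159, 158, 157, 157, 159]  (not all equal)
t=6: [157, 157, 158, 157, 157, 157, 157, 157, 157, 157, 157, 157, 158, 157]  (not all equal)
t=7: [158, 158, 157, 157, 158, 158, 157, 158, 157, 158, 158, 157, 157, 158]  (not all equal)
t=8: [157, 157, 158, 157, 157, 157, 157, 157, 157, 157, 157, 157, 158, 157]  (not all equal)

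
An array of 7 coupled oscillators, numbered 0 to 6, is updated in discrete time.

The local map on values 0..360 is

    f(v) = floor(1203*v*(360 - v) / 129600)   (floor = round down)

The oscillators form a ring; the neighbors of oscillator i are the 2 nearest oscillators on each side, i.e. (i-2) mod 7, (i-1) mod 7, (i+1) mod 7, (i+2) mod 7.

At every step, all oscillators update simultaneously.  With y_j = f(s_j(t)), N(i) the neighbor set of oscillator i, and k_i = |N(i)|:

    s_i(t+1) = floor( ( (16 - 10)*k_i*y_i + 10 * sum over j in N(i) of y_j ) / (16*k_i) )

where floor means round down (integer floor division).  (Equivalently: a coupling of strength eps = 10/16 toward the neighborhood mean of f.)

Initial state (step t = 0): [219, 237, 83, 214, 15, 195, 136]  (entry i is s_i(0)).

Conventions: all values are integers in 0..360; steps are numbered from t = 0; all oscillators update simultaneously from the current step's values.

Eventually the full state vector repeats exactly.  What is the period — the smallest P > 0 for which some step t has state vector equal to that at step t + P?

Answer: 2
Key observation: The state at step 12, [299, 299, 299, 299, 299, 299, 299], reappears at step 14 — and no state repeats earlier — so the cycle the system enters has period 2.

Derivation:
t=0: [219, 237, 83, 214, 15, 195, 136]
t=1: [273, 268, 219, 238, 187, 253, 246]
t=2: [242, 247, 266, 267, 279, 258, 253]
t=3: [253, 249, 237, 233, 227, 240, 246]
t=4: [258, 260, 267, 270, 272, 266, 262]
t=5: [238, 236, 231, 228, 227, 232, 235]
t=6: [271, 272, 275, 276, 277, 275, 273]
t=7: [220, 219, 217, 216, 215, 217, 219]
t=8: [286, 286, 287, 287, 288, 287, 286]
t=9: [195, 195, 194, 194, 193, 194, 195]
t=10: [298, 298, 298, 298, 298, 298, 298]
t=11: [171, 171, 171, 171, 171, 171, 171]
t=12: [299, 299, 299, 299, 299, 299, 299]
t=13: [169, 169, 169, 169, 169, 169, 169]
t=14: [299, 299, 299, 299, 299, 299, 299]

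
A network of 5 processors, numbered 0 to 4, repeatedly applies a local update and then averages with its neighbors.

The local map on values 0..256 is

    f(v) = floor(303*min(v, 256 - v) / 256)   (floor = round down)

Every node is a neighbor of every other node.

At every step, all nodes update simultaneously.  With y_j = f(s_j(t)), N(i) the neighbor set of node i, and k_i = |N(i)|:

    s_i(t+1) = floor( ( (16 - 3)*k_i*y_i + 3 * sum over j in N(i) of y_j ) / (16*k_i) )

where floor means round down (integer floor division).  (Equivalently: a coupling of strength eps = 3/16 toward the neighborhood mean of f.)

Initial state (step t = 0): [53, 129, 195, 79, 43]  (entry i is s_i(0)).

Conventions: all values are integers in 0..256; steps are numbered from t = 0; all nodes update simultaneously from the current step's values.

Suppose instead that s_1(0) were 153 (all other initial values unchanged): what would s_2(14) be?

Simulating step by step:
t=0: [53, 153, 195, 79, 43]
t=1: [66, 111, 73, 89, 56]
t=2: [81, 122, 87, 102, 72]
t=3: [98, 135, 103, 117, 90]
t=4: [117, 138, 121, 134, 110]
t=5: [138, 138, 142, 142, 132]
t=6: [138, 138, 135, 135, 144]
t=7: [139, 139, 142, 142, 133]
t=8: [137, 137, 134, 134, 143]
t=9: [140, 140, 143, 143, 134]
t=10: [136, 136, 133, 133, 142]
t=11: [141, 141, 144, 144, 135]
t=12: [135, 135, 132, 132, 141]
t=13: [142, 142, 145, 145, 137]
t=14: [134, 134, 131, 131, 138]

Answer: s_2(14) = 131
Key observation: This trace re-runs the system from the modified initial state.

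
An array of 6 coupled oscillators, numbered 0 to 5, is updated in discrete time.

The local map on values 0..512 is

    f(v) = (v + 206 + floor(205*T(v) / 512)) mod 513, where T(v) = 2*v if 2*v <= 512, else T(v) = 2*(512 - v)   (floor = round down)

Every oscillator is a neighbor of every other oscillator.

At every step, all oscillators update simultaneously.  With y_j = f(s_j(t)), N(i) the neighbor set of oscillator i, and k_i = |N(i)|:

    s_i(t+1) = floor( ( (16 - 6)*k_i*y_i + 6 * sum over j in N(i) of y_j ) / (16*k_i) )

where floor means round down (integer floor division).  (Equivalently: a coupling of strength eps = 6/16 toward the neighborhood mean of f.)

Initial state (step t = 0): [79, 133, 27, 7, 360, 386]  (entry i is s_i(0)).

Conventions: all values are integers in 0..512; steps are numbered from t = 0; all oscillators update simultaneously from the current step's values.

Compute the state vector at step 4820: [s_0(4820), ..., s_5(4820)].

Simulating step by step:
t=0: [79, 133, 27, 7, 360, 386]
t=1: [312, 366, 261, 241, 217, 219]
t=2: [150, 155, 143, 128, 104, 107]
t=3: [460, 465, 453, 438, 414, 417]
t=4: [192, 192, 191, 190, 187, 188]
t=5: [36, 36, 35, 34, 31, 32]
t=6: [268, 268, 267, 266, 263, 264]
t=7: [155, 155, 155, 155, 155, 155]
t=8: [485, 485, 485, 485, 485, 485]
t=9: [199, 199, 199, 199, 199, 199]
t=10: [51, 51, 51, 51, 51, 51]
t=11: [297, 297, 297, 297, 297, 297]
t=12: [162, 162, 162, 162, 162, 162]
t=13: [497, 497, 497, 497, 497, 497]
t=14: [202, 202, 202, 202, 202, 202]
t=15: [56, 56, 56, 56, 56, 56]
t=16: [306, 306, 306, 306, 306, 306]
t=17: [163, 163, 163, 163, 163, 163]
t=18: [499, 499, 499, 499, 499, 499]
t=19: [202, 202, 202, 202, 202, 202]

Answer: [56, 56, 56, 56, 56, 56]
Key observation: The state at step 14, [202, 202, 202, 202, 202, 202], reappears at step 19: the system is in a cycle of period 5 from step 14 on.  Therefore the state at step 4820 equals the state at step 14 + ((4820 - 14) mod 5) = 15, which is [56, 56, 56, 56, 56, 56].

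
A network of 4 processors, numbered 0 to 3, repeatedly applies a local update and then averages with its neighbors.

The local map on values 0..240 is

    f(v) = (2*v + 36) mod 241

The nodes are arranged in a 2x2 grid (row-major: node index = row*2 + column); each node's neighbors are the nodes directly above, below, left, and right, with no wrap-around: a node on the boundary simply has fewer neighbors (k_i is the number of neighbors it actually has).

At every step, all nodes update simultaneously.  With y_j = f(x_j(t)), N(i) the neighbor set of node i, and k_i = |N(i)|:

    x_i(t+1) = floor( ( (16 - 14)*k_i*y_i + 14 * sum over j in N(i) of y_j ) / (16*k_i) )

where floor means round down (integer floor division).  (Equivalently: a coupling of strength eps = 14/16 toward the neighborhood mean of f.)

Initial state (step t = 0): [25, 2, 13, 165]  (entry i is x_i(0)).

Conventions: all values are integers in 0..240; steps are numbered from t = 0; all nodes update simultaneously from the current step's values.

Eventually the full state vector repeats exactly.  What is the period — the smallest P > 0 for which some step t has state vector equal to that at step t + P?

Answer: 24
Key observation: The state at step 40, [77, 77, 77, 77], reappears at step 64 — and no state repeats earlier — so the cycle the system enters has period 24.

Derivation:
t=0: [25, 2, 13, 165]
t=1: [55, 97, 100, 60]
t=2: [222, 160, 161, 223]
t=3: [131, 118, 119, 101]
t=4: [35, 132, 133, 57]
t=5: [65, 119, 119, 71]
t=6: [49, 154, 154, 51]
t=7: [106, 131, 131, 107]
t=8: [50, 14, 14, 51]
t=9: [73, 127, 127, 73]
t=10: [65, 165, 165, 65]
t=11: [130, 160, 160, 130]
t=12: [107, 62, 62, 107]
t=13: [141, 27, 27, 141]
t=14: [88, 78, 78, 88]
t=15: [194, 209, 209, 194]
t=16: [209, 186, 186, 209]
t=17: [172, 207, 207, 172]
t=18: [200, 147, 147, 200]
t=19: [102, 181, 181, 102]
t=20: [167, 229, 229, 167]
t=21: [26, 114, 114, 26]
t=22: [31, 79, 79, 31]
t=23: [182, 110, 110, 182]
t=24: [33, 141, 141, 33]
t=25: [80, 98, 98, 80]
t=26: [227, 200, 200, 227]
t=27: [171, 31, 31, 171]
t=28: [102, 132, 132, 102]
t=29: [81, 217, 217, 81]
t=30: [225, 201, 201, 225]
t=31: [172, 28, 28, 172]
t=32: [97, 133, 133, 97]
t=33: [82, 208, 208, 82]
t=34: [209, 201, 201, 209]
t=35: [199, 211, 211, 199]
t=36: [214, 196, 196, 214]
t=37: [191, 218, 218, 191]
t=38: [224, 183, 183, 224]
t=39: [141, 21, 21, 141]
t=40: [77, 77, 77, 77]
t=41: [190, 190, 190, 190]
t=42: [175, 175, 175, 175]
t=43: [145, 145, 145, 145]
t=44: [85, 85, 85, 85]
t=45: [206, 206, 206, 206]
t=46: [207, 207, 207, 207]
t=47: [209, 209, 209, 209]
t=48: [213, 213, 213, 213]
t=49: [221, 221, 221, 221]
t=50: [237, 237, 237, 237]
t=51: [28, 28, 28, 28]
t=52: [92, 92, 92, 92]
t=53: [220, 220, 220, 220]
t=54: [235, 235, 235, 235]
t=55: [24, 24, 24, 24]
t=56: [84, 84, 84, 84]
t=57: [204, 204, 204, 204]
t=58: [203, 203, 203, 203]
t=59: [201, 201, 201, 201]
t=60: [197, 197, 197, 197]
t=61: [189, 189, 189, 189]
t=62: [173, 173, 173, 173]
t=63: [141, 141, 141, 141]
t=64: [77, 77, 77, 77]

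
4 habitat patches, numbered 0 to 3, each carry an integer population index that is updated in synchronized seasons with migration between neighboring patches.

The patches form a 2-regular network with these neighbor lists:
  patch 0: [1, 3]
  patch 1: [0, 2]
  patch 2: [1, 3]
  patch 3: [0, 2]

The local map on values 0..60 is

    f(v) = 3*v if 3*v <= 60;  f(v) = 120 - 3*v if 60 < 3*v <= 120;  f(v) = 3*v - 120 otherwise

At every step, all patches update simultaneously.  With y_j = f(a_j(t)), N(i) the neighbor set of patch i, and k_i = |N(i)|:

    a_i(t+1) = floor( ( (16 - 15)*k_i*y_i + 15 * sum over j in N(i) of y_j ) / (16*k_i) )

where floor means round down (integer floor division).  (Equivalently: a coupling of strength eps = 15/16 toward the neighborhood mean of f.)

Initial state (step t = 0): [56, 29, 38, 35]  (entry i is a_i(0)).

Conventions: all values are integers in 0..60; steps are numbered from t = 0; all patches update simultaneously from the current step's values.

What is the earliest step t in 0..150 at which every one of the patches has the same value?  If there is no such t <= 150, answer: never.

Simulating step by step:
t=0: [56, 29, 38, 35]  (not all equal)
t=1: [25, 27, 22, 26]  (not all equal)
t=2: [40, 48, 41, 49]  (not all equal)
t=3: [23, 2, 24, 3]  (not all equal)
t=4: [10, 46, 10, 46]  (not all equal)
t=5: [18, 29, 18, 29]  (not all equal)
t=6: [34, 52, 34, 52]  (not all equal)
t=7: [34, 19, 34, 19]  (not all equal)
t=8: [54, 20, 54, 20]  (not all equal)
t=9: [58, 43, 58, 43]  (not all equal)
t=10: [11, 51, 11, 51]  (not all equal)
t=11: [33, 33, 33, 33]  (all equal)

Answer: 11
Key observation: Synchronization is absorbing here: once all patches are equal they stay equal, and step 11 is the first all-equal step.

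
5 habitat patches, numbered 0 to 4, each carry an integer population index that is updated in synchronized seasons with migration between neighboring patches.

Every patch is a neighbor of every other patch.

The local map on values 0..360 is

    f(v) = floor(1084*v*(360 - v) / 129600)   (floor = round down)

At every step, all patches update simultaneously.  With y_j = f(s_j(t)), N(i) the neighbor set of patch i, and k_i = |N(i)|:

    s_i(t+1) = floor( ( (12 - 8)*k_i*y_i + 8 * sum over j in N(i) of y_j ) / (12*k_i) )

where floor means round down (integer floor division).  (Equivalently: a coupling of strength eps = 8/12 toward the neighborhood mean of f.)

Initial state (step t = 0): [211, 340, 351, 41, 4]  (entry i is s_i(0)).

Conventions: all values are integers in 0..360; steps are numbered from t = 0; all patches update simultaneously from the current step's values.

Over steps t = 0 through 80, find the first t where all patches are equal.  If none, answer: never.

Answer: 3
Key observation: Synchronization is absorbing here: once all patches are equal they stay equal, and step 3 is the first all-equal step.

Derivation:
t=0: [211, 340, 351, 41, 4]  (not all equal)
t=1: [121, 86, 81, 95, 79]  (not all equal)
t=2: [210, 203, 201, 205, 201]  (not all equal)
t=3: [265, 265, 265, 265, 265]  (all equal)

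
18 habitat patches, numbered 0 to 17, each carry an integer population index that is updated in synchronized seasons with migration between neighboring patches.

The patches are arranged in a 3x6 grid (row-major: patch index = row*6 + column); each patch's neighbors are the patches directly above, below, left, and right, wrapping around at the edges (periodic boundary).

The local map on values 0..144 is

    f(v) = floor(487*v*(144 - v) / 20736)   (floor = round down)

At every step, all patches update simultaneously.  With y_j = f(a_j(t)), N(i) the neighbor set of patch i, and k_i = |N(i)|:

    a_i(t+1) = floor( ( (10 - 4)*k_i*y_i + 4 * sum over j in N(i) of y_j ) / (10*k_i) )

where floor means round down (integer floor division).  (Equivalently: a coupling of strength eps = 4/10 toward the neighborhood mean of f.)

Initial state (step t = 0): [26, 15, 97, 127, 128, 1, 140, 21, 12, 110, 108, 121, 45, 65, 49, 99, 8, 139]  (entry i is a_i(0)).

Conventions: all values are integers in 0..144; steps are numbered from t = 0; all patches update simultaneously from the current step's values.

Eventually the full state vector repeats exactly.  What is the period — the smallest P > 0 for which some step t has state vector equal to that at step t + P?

Simulating step by step:
t=0: [26, 15, 97, 127, 128, 1, 140, 21, 12, 110, 108, 121, 45, 65, 49, 99, 8, 139]
t=1: [59, 62, 88, 64, 45, 21, 37, 57, 58, 80, 77, 51, 84, 103, 102, 89, 40, 29]
t=2: [109, 116, 114, 117, 102, 77, 101, 112, 115, 119, 115, 101, 109, 104, 104, 112, 99, 85]
t=3: [92, 80, 80, 77, 97, 113, 96, 85, 79, 72, 84, 102, 93, 92, 92, 84, 100, 111]
t=4: [109, 118, 119, 119, 106, 89, 108, 116, 119, 120, 113, 99, 108, 113, 114, 116, 104, 91]
t=5: [90, 74, 70, 72, 92, 108, 90, 77, 70, 69, 85, 102, 92, 81, 77, 76, 94, 108]
t=6: [112, 120, 121, 120, 111, 96, 113, 120, 121, 120, 114, 101, 111, 118, 120, 119, 110, 95]
t=7: [84, 69, 65, 68, 85, 102, 83, 68, 65, 68, 82, 98, 86, 71, 67, 70, 86, 103]
t=8: [116, 120, 120, 120, 115, 103, 116, 120, 120, 120, 117, 106, 115, 120, 120, 120, 115, 103]
t=9: [77, 67, 67, 68, 78, 94, 77, 67, 67, 67, 76, 91, 78, 68, 67, 68, 78, 94]
t=10: [119, 121, 121, 120, 119, 112, 120, 121, 121, 121, 120, 114, 119, 120, 121, 120, 119, 112]
t=11: [69, 65, 65, 66, 70, 80, 68, 65, 65, 65, 68, 78, 70, 66, 65, 66, 70, 80]
t=12: [120, 120, 120, 120, 120, 120, 120, 120, 120, 120, 120, 120, 120, 120, 120, 120, 120, 120]
t=13: [67, 67, 67, 67, 67, 67, 67, 67, 67, 67, 67, 67, 67, 67, 67, 67, 67, 67]
t=14: [121, 121, 121, 121, 121, 121, 121, 121, 121, 121, 121, 121, 121, 121, 121, 121, 121, 121]
t=15: [65, 65, 65, 65, 65, 65, 65, 65, 65, 65, 65, 65, 65, 65, 65, 65, 65, 65]
t=16: [120, 120, 120, 120, 120, 120, 120, 120, 120, 120, 120, 120, 120, 120, 120, 120, 120, 120]

Answer: 4
Key observation: The state at step 12, [120, 120, 120, 120, 120, 120, 120, 120, 120, 120, 120, 120, 120, 120, 120, 120, 120, 120], reappears at step 16 — and no state repeats earlier — so the cycle the system enters has period 4.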